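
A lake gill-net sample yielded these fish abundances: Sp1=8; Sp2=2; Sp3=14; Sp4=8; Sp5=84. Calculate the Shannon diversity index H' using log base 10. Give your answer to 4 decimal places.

0.4029

Total N = 8+2+14+8+84 = 116, so the proportions are 0.068966, 0.017241, 0.12069, 0.068966, 0.724138 (working shown to 6 dp, full precision carried).
Each pᵢ log₁₀ pᵢ term: 0.068966×(-1.161368)=-0.080094, 0.017241×(-1.763428)=-0.030404, 0.12069×(-0.918330)=-0.110833, 0.068966×(-1.161368)=-0.080094, 0.724138×(-0.140179)=-0.101509.
Sum = -0.402934, so H' = 0.4029.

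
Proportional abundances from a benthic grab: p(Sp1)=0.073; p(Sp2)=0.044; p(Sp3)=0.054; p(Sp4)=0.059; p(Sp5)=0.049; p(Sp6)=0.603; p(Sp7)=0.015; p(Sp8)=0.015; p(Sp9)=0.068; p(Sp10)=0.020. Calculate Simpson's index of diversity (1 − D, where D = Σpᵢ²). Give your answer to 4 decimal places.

D = 0.073² + 0.044² + 0.054² + 0.059² + 0.049² + 0.603² + 0.015² + 0.015² + 0.068² + 0.02² = 0.005329 + 0.001936 + 0.002916 + 0.003481 + 0.002401 + 0.363609 + 0.000225 + 0.000225 + 0.004624 + 0.000400 = 0.385146 (working shown to 6 dp, full precision carried).
So 1 − D = 0.614854, i.e. 0.6149 to 4 decimal places.

0.6149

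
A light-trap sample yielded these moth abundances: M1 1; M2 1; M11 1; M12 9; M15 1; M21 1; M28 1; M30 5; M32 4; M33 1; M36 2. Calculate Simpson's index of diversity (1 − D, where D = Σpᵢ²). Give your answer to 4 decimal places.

0.8176

Total N = 1+1+1+9+1+1+1+5+4+1+2 = 27, so the proportions are 0.037037, 0.037037, 0.037037, 0.333333, 0.037037, 0.037037, 0.037037, 0.185185, 0.148148, 0.037037, 0.074074 (working shown to 6 dp, full precision carried).
D = 0.037037² + 0.037037² + 0.037037² + 0.333333² + 0.037037² + 0.037037² + 0.037037² + 0.185185² + 0.148148² + 0.037037² + 0.074074² = 0.001372 + 0.001372 + 0.001372 + 0.111111 + 0.001372 + 0.001372 + 0.001372 + 0.034294 + 0.021948 + 0.001372 + 0.005487 = 0.182442.
So 1 − D = 0.817558, i.e. 0.8176 to 4 decimal places.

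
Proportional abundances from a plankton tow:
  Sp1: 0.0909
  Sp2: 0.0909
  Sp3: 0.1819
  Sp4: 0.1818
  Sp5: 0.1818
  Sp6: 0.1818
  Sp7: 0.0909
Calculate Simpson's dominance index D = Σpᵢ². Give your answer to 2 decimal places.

0.16

D = 0.0909² + 0.0909² + 0.1819² + 0.1818² + 0.1818² + 0.1818² + 0.0909² = 0.0083 + 0.0083 + 0.0331 + 0.0331 + 0.0331 + 0.0331 + 0.0083 = 0.1570 (working shown to 4 dp, full precision carried).
To 2 decimal places, D = 0.16.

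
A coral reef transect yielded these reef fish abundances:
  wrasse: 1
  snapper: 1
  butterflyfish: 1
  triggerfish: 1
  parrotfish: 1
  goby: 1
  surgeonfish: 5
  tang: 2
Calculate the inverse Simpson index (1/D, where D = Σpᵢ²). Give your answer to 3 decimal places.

4.829

Total N = 1+1+1+1+1+1+5+2 = 13, so the proportions are 0.0769231, 0.0769231, 0.0769231, 0.0769231, 0.0769231, 0.0769231, 0.3846154, 0.1538462 (working shown to 7 dp, full precision carried).
D = 0.0769231² + 0.0769231² + 0.0769231² + 0.0769231² + 0.0769231² + 0.0769231² + 0.3846154² + 0.1538462² = 0.0059172 + 0.0059172 + 0.0059172 + 0.0059172 + 0.0059172 + 0.0059172 + 0.1479290 + 0.0236686 = 0.2071006.
So 1/D = 4.82857, i.e. 4.829 to 3 decimal places.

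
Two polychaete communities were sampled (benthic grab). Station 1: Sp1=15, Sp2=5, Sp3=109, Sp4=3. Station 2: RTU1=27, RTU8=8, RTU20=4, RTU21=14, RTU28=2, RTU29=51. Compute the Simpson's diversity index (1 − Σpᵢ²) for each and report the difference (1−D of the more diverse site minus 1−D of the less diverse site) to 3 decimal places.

0.375

Station 1: N=132, proportions 0.11364, 0.03788, 0.82576, 0.02273, giving 1−D = 0.30326 (working shown to 5 dp, full precision carried).
Station 2: N=106, proportions 0.25472, 0.07547, 0.03774, 0.13208, 0.01887, 0.48113, giving 1−D = 0.67871.
Difference = |0.30326 − 0.67871| = 0.37545, i.e. 0.375 to 3 decimal places.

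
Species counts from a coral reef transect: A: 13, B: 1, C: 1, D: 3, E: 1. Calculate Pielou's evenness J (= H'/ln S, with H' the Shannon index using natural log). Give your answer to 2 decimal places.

0.63

Total N = 13+1+1+3+1 = 19, so the proportions are 0.6842, 0.0526, 0.0526, 0.1579, 0.0526 (working shown to 4 dp, full precision carried).
H' = −Σ pᵢ ln pᵢ = −((-0.2597) + (-0.1550) + (-0.1550) + (-0.2914) + (-0.1550)) = 1.0160.
With S = 5 species, ln S = 1.6094, so J = 1.0160/1.6094 = 0.6313, i.e. 0.63 to 2 decimal places.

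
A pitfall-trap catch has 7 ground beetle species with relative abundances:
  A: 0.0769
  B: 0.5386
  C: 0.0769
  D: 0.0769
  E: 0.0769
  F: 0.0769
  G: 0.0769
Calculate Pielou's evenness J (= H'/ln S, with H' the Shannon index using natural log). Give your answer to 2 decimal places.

0.78

H' = −Σ pᵢ ln pᵢ = −((-0.1973) + (-0.3333) + (-0.1973) + (-0.1973) + (-0.1973) + (-0.1973) + (-0.1973)) = 1.5169 (working shown to 4 dp, full precision carried).
With S = 7 species, ln S = 1.9459, so J = 1.5169/1.9459 = 0.7795, i.e. 0.78 to 2 decimal places.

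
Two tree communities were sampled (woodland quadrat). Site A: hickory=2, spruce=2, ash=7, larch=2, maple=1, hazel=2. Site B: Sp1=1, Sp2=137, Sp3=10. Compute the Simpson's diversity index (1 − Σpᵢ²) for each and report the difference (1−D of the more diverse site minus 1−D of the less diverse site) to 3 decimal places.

0.604

Site A: N=16, proportions 0.125, 0.125, 0.4375, 0.125, 0.0625, 0.125, giving 1−D = 0.742188 (working shown to 6 dp, full precision carried).
Site B: N=148, proportions 0.006757, 0.925676, 0.067568, giving 1−D = 0.138514.
Difference = |0.742188 − 0.138514| = 0.603674, i.e. 0.604 to 3 decimal places.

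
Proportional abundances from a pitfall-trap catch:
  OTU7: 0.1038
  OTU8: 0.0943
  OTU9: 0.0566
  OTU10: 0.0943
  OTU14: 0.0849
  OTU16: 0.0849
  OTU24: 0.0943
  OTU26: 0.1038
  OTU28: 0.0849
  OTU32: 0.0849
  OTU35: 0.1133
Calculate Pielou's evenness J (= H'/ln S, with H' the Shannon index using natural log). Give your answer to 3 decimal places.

0.995

H' = −Σ pᵢ ln pᵢ = −((-0.23514) + (-0.22267) + (-0.16254) + (-0.22267) + (-0.20939) + (-0.20939) + (-0.22267) + (-0.23514) + (-0.20939) + (-0.20939) + (-0.24674)) = 2.38510 (working shown to 5 dp, full precision carried).
With S = 11 species, ln S = 2.39790, so J = 2.38510/2.39790 = 0.99467, i.e. 0.995 to 3 decimal places.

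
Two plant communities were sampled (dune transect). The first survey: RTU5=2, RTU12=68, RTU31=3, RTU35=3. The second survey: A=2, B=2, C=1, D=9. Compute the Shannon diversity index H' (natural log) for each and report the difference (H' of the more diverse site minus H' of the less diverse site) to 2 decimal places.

0.58

The first survey: N=76, proportions 0.0263, 0.8947, 0.0395, 0.0395, giving H' = 0.4504 (working shown to 4 dp, full precision carried).
The second survey: N=14, proportions 0.1429, 0.1429, 0.0714, 0.6429, giving H' = 1.0285.
Difference = |0.4504 − 1.0285| = 0.5781, i.e. 0.58 to 2 decimal places.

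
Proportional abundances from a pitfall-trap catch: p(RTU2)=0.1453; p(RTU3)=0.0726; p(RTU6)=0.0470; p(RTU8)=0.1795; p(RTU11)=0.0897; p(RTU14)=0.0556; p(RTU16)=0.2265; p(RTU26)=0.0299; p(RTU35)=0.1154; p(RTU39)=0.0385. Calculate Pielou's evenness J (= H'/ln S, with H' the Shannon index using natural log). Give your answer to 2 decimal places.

H' = −Σ pᵢ ln pᵢ = −((-0.2803) + (-0.1904) + (-0.1437) + (-0.3083) + (-0.2163) + (-0.1607) + (-0.3364) + (-0.1049) + (-0.2492) + (-0.1254)) = 2.1155 (working shown to 4 dp, full precision carried).
With S = 10 species, ln S = 2.3026, so J = 2.1155/2.3026 = 0.9188, i.e. 0.92 to 2 decimal places.

0.92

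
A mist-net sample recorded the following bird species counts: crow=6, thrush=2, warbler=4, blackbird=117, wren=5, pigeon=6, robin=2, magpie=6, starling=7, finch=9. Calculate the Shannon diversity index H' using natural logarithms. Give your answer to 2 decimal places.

Total N = 6+2+4+117+5+6+2+6+7+9 = 164, so the proportions are 0.0366, 0.0122, 0.0244, 0.7134, 0.0305, 0.0366, 0.0122, 0.0366, 0.0427, 0.0549 (working shown to 4 dp, full precision carried).
Each pᵢ ln pᵢ term: 0.0366×(-3.3081)=-0.1210, 0.0122×(-4.4067)=-0.0537, 0.0244×(-3.7136)=-0.0906, 0.7134×(-0.3377)=-0.2409, 0.0305×(-3.4904)=-0.1064, 0.0366×(-3.3081)=-0.1210, 0.0122×(-4.4067)=-0.0537, 0.0366×(-3.3081)=-0.1210, 0.0427×(-3.1540)=-0.1346, 0.0549×(-2.9026)=-0.1593.
Sum = -1.2024, so H' = 1.20.

1.20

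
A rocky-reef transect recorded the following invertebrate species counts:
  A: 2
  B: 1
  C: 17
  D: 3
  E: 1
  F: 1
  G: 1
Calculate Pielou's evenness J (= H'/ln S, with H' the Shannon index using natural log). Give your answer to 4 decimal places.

Total N = 2+1+17+3+1+1+1 = 26, so the proportions are 0.076923, 0.038462, 0.653846, 0.115385, 0.038462, 0.038462, 0.038462 (working shown to 6 dp, full precision carried).
H' = −Σ pᵢ ln pᵢ = −((-0.197304) + (-0.125311) + (-0.277808) + (-0.249171) + (-0.125311) + (-0.125311) + (-0.125311)) = 1.225529.
With S = 7 species, ln S = 1.945910, so J = 1.225529/1.945910 = 0.629797, i.e. 0.6298 to 4 decimal places.

0.6298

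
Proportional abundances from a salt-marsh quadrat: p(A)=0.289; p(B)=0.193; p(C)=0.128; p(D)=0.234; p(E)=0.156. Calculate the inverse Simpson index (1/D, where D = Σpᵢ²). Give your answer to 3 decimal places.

D = 0.289² + 0.193² + 0.128² + 0.234² + 0.156² = 0.0835210 + 0.0372490 + 0.0163840 + 0.0547560 + 0.0243360 = 0.2162460 (working shown to 7 dp, full precision carried).
So 1/D = 4.62436, i.e. 4.624 to 3 decimal places.

4.624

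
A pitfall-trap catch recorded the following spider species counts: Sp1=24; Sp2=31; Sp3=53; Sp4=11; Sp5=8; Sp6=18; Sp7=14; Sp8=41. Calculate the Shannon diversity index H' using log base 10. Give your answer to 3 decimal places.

Total N = 24+31+53+11+8+18+14+41 = 200, so the proportions are 0.12, 0.155, 0.265, 0.055, 0.04, 0.09, 0.07, 0.205 (working shown to 5 dp, full precision carried).
Each pᵢ log₁₀ pᵢ term: 0.12×(-0.92082)=-0.11050, 0.155×(-0.80967)=-0.12550, 0.265×(-0.57675)=-0.15284, 0.055×(-1.25964)=-0.06928, 0.04×(-1.39794)=-0.05592, 0.09×(-1.04576)=-0.09412, 0.07×(-1.15490)=-0.08084, 0.205×(-0.68825)=-0.14109.
Sum = -0.83009, so H' = 0.830.

0.830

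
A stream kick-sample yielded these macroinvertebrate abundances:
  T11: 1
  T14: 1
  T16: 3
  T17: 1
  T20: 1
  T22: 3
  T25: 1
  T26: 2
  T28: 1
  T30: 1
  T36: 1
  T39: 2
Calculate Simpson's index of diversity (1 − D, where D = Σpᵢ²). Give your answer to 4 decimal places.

0.8951

Total N = 1+1+3+1+1+3+1+2+1+1+1+2 = 18, so the proportions are 0.055556, 0.055556, 0.166667, 0.055556, 0.055556, 0.166667, 0.055556, 0.111111, 0.055556, 0.055556, 0.055556, 0.111111 (working shown to 6 dp, full precision carried).
D = 0.055556² + 0.055556² + 0.166667² + 0.055556² + 0.055556² + 0.166667² + 0.055556² + 0.111111² + 0.055556² + 0.055556² + 0.055556² + 0.111111² = 0.003086 + 0.003086 + 0.027778 + 0.003086 + 0.003086 + 0.027778 + 0.003086 + 0.012346 + 0.003086 + 0.003086 + 0.003086 + 0.012346 = 0.104938.
So 1 − D = 0.895062, i.e. 0.8951 to 4 decimal places.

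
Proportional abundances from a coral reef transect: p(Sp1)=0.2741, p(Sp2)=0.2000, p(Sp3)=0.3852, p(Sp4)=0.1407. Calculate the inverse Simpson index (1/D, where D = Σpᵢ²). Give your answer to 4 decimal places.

D = 0.2741² + 0.2² + 0.3852² + 0.1407² = 0.07513081 + 0.04000000 + 0.14837904 + 0.01979649 = 0.28330634 (working shown to 8 dp, full precision carried).
So 1/D = 3.529748, i.e. 3.5297 to 4 decimal places.

3.5297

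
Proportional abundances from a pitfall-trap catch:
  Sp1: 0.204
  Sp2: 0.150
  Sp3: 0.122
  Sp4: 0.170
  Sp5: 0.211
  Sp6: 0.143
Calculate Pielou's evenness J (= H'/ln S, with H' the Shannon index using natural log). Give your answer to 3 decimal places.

0.990

H' = −Σ pᵢ ln pᵢ = −((-0.32429) + (-0.28457) + (-0.25666) + (-0.30123) + (-0.32829) + (-0.27812)) = 1.77316 (working shown to 5 dp, full precision carried).
With S = 6 species, ln S = 1.79176, so J = 1.77316/1.79176 = 0.98962, i.e. 0.990 to 3 decimal places.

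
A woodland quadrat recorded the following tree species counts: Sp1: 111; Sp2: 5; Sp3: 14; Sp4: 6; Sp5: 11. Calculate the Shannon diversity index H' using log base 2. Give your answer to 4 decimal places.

1.2632

Total N = 111+5+14+6+11 = 147, so the proportions are 0.755102, 0.034014, 0.095238, 0.040816, 0.07483 (working shown to 6 dp, full precision carried).
Each pᵢ log₂ pᵢ term: 0.755102×(-0.405256)=-0.306010, 0.034014×(-4.877744)=-0.165910, 0.095238×(-3.392317)=-0.323078, 0.040816×(-4.614710)=-0.188356, 0.07483×(-3.740241)=-0.279882.
Sum = -1.263235, so H' = 1.2632.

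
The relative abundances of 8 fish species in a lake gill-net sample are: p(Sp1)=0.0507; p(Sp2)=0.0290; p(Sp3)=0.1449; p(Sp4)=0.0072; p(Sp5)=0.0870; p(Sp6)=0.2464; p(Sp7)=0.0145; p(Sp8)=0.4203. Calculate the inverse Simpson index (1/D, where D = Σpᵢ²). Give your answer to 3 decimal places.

D = 0.0507² + 0.029² + 0.1449² + 0.0072² + 0.087² + 0.2464² + 0.0145² + 0.4203² = 0.0025705 + 0.0008410 + 0.0209960 + 0.0000518 + 0.0075690 + 0.0607130 + 0.0002103 + 0.1766521 = 0.2696036 (working shown to 7 dp, full precision carried).
So 1/D = 3.70915, i.e. 3.709 to 3 decimal places.

3.709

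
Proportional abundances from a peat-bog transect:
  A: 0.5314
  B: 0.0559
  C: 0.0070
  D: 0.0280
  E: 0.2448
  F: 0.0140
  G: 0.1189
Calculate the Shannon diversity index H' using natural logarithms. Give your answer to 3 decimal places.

Each pᵢ ln pᵢ term (working shown to 5 dp, full precision carried): 0.5314×(-0.63224)=-0.33597, 0.0559×(-2.88419)=-0.16123, 0.007×(-4.96185)=-0.03473, 0.028×(-3.57555)=-0.10012, 0.2448×(-1.40731)=-0.34451, 0.014×(-4.26870)=-0.05976, 0.1189×(-2.12947)=-0.25319.
Sum = -1.28951, so H' = 1.290.

1.290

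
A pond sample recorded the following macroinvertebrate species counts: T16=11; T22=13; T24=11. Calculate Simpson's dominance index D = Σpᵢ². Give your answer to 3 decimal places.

0.336

Total N = 11+13+11 = 35, so the proportions are 0.31429, 0.37143, 0.31429 (working shown to 5 dp, full precision carried).
D = 0.31429² + 0.37143² + 0.31429² = 0.09878 + 0.13796 + 0.09878 = 0.33551.
To 3 decimal places, D = 0.336.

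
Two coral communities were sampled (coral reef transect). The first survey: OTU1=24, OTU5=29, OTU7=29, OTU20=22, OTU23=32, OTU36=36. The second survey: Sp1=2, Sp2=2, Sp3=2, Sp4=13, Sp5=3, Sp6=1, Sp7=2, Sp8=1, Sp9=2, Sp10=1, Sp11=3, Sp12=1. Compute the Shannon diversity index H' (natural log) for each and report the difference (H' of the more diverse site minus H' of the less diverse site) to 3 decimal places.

The first survey: N=172, proportions 0.13953, 0.1686, 0.1686, 0.12791, 0.18605, 0.2093, giving H' = 1.77837 (working shown to 5 dp, full precision carried).
The second survey: N=33, proportions 0.06061, 0.06061, 0.06061, 0.39394, 0.09091, 0.0303, 0.06061, 0.0303, 0.06061, 0.0303, 0.09091, 0.0303, giving H' = 2.07628.
Difference = |1.77837 − 2.07628| = 0.29791, i.e. 0.298 to 3 decimal places.

0.298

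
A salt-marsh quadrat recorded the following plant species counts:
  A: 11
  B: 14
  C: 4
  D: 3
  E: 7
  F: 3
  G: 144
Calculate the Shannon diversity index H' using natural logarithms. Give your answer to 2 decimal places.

0.90

Total N = 11+14+4+3+7+3+144 = 186, so the proportions are 0.0591, 0.0753, 0.0215, 0.0161, 0.0376, 0.0161, 0.7742 (working shown to 4 dp, full precision carried).
Each pᵢ ln pᵢ term: 0.0591×(-2.8279)=-0.1672, 0.0753×(-2.5867)=-0.1947, 0.0215×(-3.8395)=-0.0826, 0.0161×(-4.1271)=-0.0666, 0.0376×(-3.2798)=-0.1234, 0.0161×(-4.1271)=-0.0666, 0.7742×(-0.2559)=-0.1981.
Sum = -0.8992, so H' = 0.90.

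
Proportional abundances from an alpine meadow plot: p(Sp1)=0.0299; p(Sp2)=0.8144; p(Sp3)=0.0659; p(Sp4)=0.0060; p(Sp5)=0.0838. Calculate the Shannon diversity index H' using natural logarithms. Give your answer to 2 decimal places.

Each pᵢ ln pᵢ term (working shown to 4 dp, full precision carried): 0.0299×(-3.5099)=-0.1049, 0.8144×(-0.2053)=-0.1672, 0.0659×(-2.7196)=-0.1792, 0.006×(-5.1160)=-0.0307, 0.0838×(-2.4793)=-0.2078.
Sum = -0.6898, so H' = 0.69.

0.69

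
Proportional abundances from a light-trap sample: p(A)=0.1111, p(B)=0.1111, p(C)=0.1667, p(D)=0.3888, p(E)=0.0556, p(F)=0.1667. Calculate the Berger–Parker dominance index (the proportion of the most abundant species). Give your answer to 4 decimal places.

0.3888

The largest proportion is 0.3888, i.e. d = 0.3888 to 4 decimal places.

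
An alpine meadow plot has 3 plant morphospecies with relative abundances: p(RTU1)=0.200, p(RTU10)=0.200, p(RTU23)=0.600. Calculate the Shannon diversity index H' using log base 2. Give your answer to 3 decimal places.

1.371

Each pᵢ log₂ pᵢ term (working shown to 5 dp, full precision carried): 0.2×(-2.32193)=-0.46439, 0.2×(-2.32193)=-0.46439, 0.6×(-0.73697)=-0.44218.
Sum = -1.37095, so H' = 1.371.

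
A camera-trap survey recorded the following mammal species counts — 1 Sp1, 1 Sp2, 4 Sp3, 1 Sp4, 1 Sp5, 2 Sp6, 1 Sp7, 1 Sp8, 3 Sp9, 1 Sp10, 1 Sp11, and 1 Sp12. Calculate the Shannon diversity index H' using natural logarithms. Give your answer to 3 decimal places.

2.322

Total N = 1+1+4+1+1+2+1+1+3+1+1+1 = 18, so the proportions are 0.05556, 0.05556, 0.22222, 0.05556, 0.05556, 0.11111, 0.05556, 0.05556, 0.16667, 0.05556, 0.05556, 0.05556 (working shown to 5 dp, full precision carried).
Each pᵢ ln pᵢ term: 0.05556×(-2.89037)=-0.16058, 0.05556×(-2.89037)=-0.16058, 0.22222×(-1.50408)=-0.33424, 0.05556×(-2.89037)=-0.16058, 0.05556×(-2.89037)=-0.16058, 0.11111×(-2.19722)=-0.24414, 0.05556×(-2.89037)=-0.16058, 0.05556×(-2.89037)=-0.16058, 0.16667×(-1.79176)=-0.29863, 0.05556×(-2.89037)=-0.16058, 0.05556×(-2.89037)=-0.16058, 0.05556×(-2.89037)=-0.16058.
Sum = -2.32219, so H' = 2.322.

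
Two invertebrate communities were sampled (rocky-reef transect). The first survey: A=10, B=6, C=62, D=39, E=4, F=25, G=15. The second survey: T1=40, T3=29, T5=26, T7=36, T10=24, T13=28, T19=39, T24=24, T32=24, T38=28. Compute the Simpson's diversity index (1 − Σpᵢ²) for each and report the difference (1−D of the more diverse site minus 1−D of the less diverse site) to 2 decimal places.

0.14

The first survey: N=161, proportions 0.0621, 0.0373, 0.3851, 0.2422, 0.0248, 0.1553, 0.0932, giving 1−D = 0.7544 (working shown to 4 dp, full precision carried).
The second survey: N=298, proportions 0.1342, 0.0973, 0.0872, 0.1208, 0.0805, 0.094, 0.1309, 0.0805, 0.0805, 0.094, giving 1−D = 0.8961.
Difference = |0.7544 − 0.8961| = 0.1417, i.e. 0.14 to 2 decimal places.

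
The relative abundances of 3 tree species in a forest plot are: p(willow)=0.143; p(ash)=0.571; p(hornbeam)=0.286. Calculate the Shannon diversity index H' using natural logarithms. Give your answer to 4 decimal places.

Each pᵢ ln pᵢ term (working shown to 6 dp, full precision carried): 0.143×(-1.944911)=-0.278122, 0.571×(-0.560366)=-0.319969, 0.286×(-1.251763)=-0.358004.
Sum = -0.956096, so H' = 0.9561.

0.9561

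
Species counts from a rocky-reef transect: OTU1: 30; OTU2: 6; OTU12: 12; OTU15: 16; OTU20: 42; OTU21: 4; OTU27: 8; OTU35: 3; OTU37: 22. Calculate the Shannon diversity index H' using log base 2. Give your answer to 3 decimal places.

Total N = 30+6+12+16+42+4+8+3+22 = 143, so the proportions are 0.20979, 0.04196, 0.08392, 0.11189, 0.29371, 0.02797, 0.05594, 0.02098, 0.15385 (working shown to 5 dp, full precision carried).
Each pᵢ log₂ pᵢ term: 0.20979×(-2.25298)=-0.47265, 0.04196×(-4.57491)=-0.19195, 0.08392×(-3.57491)=-0.29999, 0.11189×(-3.15987)=-0.35355, 0.29371×(-1.76755)=-0.51914, 0.02797×(-5.15987)=-0.14433, 0.05594×(-4.15987)=-0.23272, 0.02098×(-5.57491)=-0.11696, 0.15385×(-2.70044)=-0.41545.
Sum = -2.74675, so H' = 2.747.

2.747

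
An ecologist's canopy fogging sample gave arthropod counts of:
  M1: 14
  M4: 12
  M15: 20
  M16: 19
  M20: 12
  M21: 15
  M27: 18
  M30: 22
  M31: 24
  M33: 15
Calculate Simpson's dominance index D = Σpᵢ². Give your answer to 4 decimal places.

0.1053

Total N = 14+12+20+19+12+15+18+22+24+15 = 171, so the proportions are 0.081871, 0.070175, 0.116959, 0.111111, 0.070175, 0.087719, 0.105263, 0.128655, 0.140351, 0.087719 (working shown to 6 dp, full precision carried).
D = 0.081871² + 0.070175² + 0.116959² + 0.111111² + 0.070175² + 0.087719² + 0.105263² + 0.128655² + 0.140351² + 0.087719² = 0.006703 + 0.004925 + 0.013679 + 0.012346 + 0.004925 + 0.007695 + 0.011080 + 0.016552 + 0.019698 + 0.007695 = 0.105297.
To 4 decimal places, D = 0.1053.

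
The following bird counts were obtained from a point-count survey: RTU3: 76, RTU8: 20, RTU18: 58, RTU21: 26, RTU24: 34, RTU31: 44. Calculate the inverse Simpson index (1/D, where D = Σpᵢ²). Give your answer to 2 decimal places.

Total N = 76+20+58+26+34+44 = 258, so the proportions are 0.294574, 0.077519, 0.224806, 0.100775, 0.131783, 0.170543 (working shown to 6 dp, full precision carried).
D = 0.294574² + 0.077519² + 0.224806² + 0.100775² + 0.131783² + 0.170543² = 0.086774 + 0.006009 + 0.050538 + 0.010156 + 0.017367 + 0.029085 = 0.199928.
So 1/D = 5.0018, i.e. 5.00 to 2 decimal places.

5.00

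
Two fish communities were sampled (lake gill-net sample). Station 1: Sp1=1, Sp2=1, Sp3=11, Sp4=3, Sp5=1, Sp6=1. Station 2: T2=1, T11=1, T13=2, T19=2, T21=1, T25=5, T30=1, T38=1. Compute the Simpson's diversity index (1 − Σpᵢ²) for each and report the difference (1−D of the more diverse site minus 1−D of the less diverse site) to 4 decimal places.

0.2197

Station 1: N=18, proportions 0.05555556, 0.05555556, 0.61111111, 0.16666667, 0.05555556, 0.05555556, giving 1−D = 0.58641975 (working shown to 8 dp, full precision carried).
Station 2: N=14, proportions 0.07142857, 0.07142857, 0.14285714, 0.14285714, 0.07142857, 0.35714286, 0.07142857, 0.07142857, giving 1−D = 0.80612245.
Difference = |0.58641975 − 0.80612245| = 0.21970270, i.e. 0.2197 to 4 decimal places.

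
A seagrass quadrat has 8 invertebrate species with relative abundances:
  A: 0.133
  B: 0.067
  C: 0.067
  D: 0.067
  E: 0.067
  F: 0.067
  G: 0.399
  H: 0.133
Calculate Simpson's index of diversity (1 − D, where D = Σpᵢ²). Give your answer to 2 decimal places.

0.78

D = 0.133² + 0.067² + 0.067² + 0.067² + 0.067² + 0.067² + 0.399² + 0.133² = 0.0177 + 0.0045 + 0.0045 + 0.0045 + 0.0045 + 0.0045 + 0.1592 + 0.0177 = 0.2170 (working shown to 4 dp, full precision carried).
So 1 − D = 0.7830, i.e. 0.78 to 2 decimal places.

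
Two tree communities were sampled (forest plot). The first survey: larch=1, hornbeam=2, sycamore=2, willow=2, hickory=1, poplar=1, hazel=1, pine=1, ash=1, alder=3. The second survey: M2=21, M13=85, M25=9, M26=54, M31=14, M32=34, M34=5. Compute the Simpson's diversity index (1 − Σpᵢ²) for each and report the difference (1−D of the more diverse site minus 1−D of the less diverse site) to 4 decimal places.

The first survey: N=15, proportions 0.066667, 0.133333, 0.133333, 0.133333, 0.066667, 0.066667, 0.066667, 0.066667, 0.066667, 0.2, giving 1−D = 0.880000 (working shown to 6 dp, full precision carried).
The second survey: N=222, proportions 0.094595, 0.382883, 0.040541, 0.243243, 0.063063, 0.153153, 0.022523, giving 1−D = 0.755702.
Difference = |0.880000 − 0.755702| = 0.124298, i.e. 0.1243 to 4 decimal places.

0.1243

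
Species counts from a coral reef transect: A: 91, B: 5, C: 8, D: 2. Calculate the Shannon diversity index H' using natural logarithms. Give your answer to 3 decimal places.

0.545

Total N = 91+5+8+2 = 106, so the proportions are 0.85849, 0.04717, 0.07547, 0.01887 (working shown to 5 dp, full precision carried).
Each pᵢ ln pᵢ term: 0.85849×(-0.15258)=-0.13099, 0.04717×(-3.05400)=-0.14406, 0.07547×(-2.58400)=-0.19502, 0.01887×(-3.97029)=-0.07491.
Sum = -0.54497, so H' = 0.545.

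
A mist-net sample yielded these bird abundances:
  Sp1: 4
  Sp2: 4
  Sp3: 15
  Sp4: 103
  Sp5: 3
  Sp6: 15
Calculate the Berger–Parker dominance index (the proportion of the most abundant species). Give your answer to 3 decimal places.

0.715

Total N = 4+4+15+103+3+15 = 144, so the proportions are 0.02778, 0.02778, 0.10417, 0.71528, 0.02083, 0.10417 (working shown to 5 dp, full precision carried).
The largest proportion is 0.71528, i.e. d = 0.715 to 3 decimal places.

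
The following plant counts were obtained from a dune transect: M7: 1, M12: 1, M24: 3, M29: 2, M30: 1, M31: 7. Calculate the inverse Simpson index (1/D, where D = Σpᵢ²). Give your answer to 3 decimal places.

3.462

Total N = 1+1+3+2+1+7 = 15, so the proportions are 0.0666667, 0.0666667, 0.2, 0.1333333, 0.0666667, 0.4666667 (working shown to 7 dp, full precision carried).
D = 0.0666667² + 0.0666667² + 0.2² + 0.1333333² + 0.0666667² + 0.4666667² = 0.0044444 + 0.0044444 + 0.0400000 + 0.0177778 + 0.0044444 + 0.2177778 = 0.2888889.
So 1/D = 3.46154, i.e. 3.462 to 3 decimal places.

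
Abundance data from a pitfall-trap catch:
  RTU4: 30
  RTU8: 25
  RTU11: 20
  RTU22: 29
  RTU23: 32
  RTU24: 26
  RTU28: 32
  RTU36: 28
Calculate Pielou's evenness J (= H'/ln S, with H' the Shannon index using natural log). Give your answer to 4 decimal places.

0.9954

Total N = 30+25+20+29+32+26+32+28 = 222, so the proportions are 0.135135, 0.112613, 0.09009, 0.130631, 0.144144, 0.117117, 0.144144, 0.126126 (working shown to 6 dp, full precision carried).
H' = −Σ pᵢ ln pᵢ = −((-0.270470) + (-0.245924) + (-0.216842) + (-0.265883) + (-0.279199) + (-0.251167) + (-0.279199) + (-0.261141)) = 2.069824.
With S = 8 species, ln S = 2.079442, so J = 2.069824/2.079442 = 0.995375, i.e. 0.9954 to 4 decimal places.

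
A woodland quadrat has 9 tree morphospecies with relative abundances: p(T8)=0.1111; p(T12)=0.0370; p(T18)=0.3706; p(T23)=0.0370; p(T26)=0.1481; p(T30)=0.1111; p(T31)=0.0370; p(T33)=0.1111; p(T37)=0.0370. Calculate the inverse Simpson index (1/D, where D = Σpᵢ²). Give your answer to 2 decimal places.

4.96

D = 0.1111² + 0.037² + 0.3706² + 0.037² + 0.1481² + 0.1111² + 0.037² + 0.1111² + 0.037² = 0.012343 + 0.001369 + 0.137344 + 0.001369 + 0.021934 + 0.012343 + 0.001369 + 0.012343 + 0.001369 = 0.201784 (working shown to 6 dp, full precision carried).
So 1/D = 4.9558, i.e. 4.96 to 2 decimal places.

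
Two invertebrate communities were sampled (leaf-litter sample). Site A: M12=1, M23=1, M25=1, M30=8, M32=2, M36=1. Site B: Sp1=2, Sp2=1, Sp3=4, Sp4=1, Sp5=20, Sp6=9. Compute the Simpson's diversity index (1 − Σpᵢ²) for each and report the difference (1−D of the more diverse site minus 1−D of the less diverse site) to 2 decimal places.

0.00

Site A: N=14, proportions 0.0714, 0.0714, 0.0714, 0.5714, 0.1429, 0.0714, giving 1−D = 0.6327 (working shown to 4 dp, full precision carried).
Site B: N=37, proportions 0.0541, 0.027, 0.1081, 0.027, 0.5405, 0.2432, giving 1−D = 0.6326.
Difference = |0.6327 − 0.6326| = 0.0001, i.e. 0.00 to 2 decimal places.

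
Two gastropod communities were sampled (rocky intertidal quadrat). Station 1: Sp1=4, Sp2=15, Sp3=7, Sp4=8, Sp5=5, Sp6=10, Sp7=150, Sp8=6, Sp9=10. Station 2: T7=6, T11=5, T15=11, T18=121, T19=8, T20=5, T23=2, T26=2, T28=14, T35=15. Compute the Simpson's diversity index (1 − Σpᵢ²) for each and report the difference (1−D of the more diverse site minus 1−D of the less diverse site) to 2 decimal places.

0.07

Station 1: N=215, proportions 0.0186, 0.0698, 0.0326, 0.0372, 0.0233, 0.0465, 0.6977, 0.0279, 0.0465, giving 1−D = 0.4999 (working shown to 4 dp, full precision carried).
Station 2: N=189, proportions 0.0317, 0.0265, 0.0582, 0.6402, 0.0423, 0.0265, 0.0106, 0.0106, 0.0741, 0.0794, giving 1−D = 0.5705.
Difference = |0.4999 − 0.5705| = 0.0706, i.e. 0.07 to 2 decimal places.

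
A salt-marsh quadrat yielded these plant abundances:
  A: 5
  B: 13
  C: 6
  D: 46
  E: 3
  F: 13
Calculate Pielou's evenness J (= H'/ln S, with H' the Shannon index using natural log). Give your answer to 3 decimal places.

Total N = 5+13+6+46+3+13 = 86, so the proportions are 0.05814, 0.15116, 0.06977, 0.53488, 0.03488, 0.15116 (working shown to 5 dp, full precision carried).
H' = −Σ pᵢ ln pᵢ = −((-0.16540) + (-0.28561) + (-0.18576) + (-0.33468) + (-0.11706) + (-0.28561)) = 1.37412.
With S = 6 species, ln S = 1.79176, so J = 1.37412/1.79176 = 0.76691, i.e. 0.767 to 3 decimal places.

0.767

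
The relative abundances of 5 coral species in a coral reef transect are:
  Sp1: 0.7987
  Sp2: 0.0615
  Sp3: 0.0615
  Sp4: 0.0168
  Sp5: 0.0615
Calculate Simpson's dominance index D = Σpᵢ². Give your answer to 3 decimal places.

0.650

D = 0.7987² + 0.0615² + 0.0615² + 0.0168² + 0.0615² = 0.63792 + 0.00378 + 0.00378 + 0.00028 + 0.00378 = 0.64955 (working shown to 5 dp, full precision carried).
To 3 decimal places, D = 0.650.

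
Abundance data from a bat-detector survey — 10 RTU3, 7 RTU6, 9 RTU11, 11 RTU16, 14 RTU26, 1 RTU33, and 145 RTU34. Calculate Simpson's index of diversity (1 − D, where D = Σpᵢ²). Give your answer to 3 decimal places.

0.444

Total N = 10+7+9+11+14+1+145 = 197, so the proportions are 0.05076, 0.03553, 0.04569, 0.05584, 0.07107, 0.00508, 0.73604 (working shown to 5 dp, full precision carried).
D = 0.05076² + 0.03553² + 0.04569² + 0.05584² + 0.07107² + 0.00508² + 0.73604² = 0.00258 + 0.00126 + 0.00209 + 0.00312 + 0.00505 + 0.00003 + 0.54176 = 0.55588.
So 1 − D = 0.44412, i.e. 0.444 to 3 decimal places.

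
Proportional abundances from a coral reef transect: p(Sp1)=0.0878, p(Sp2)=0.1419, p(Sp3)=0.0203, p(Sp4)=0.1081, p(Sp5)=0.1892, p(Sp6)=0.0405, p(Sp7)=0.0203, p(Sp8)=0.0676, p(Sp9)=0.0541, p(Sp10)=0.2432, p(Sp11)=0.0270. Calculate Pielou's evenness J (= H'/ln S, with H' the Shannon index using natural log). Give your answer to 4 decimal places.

0.8823

H' = −Σ pᵢ ln pᵢ = −((-0.213591) + (-0.277079) + (-0.079112) + (-0.240490) + (-0.315009) + (-0.129861) + (-0.079112) + (-0.182124) + (-0.157805) + (-0.343853) + (-0.097522)) = 2.115558 (working shown to 6 dp, full precision carried).
With S = 11 species, ln S = 2.397895, so J = 2.115558/2.397895 = 0.882256, i.e. 0.8823 to 4 decimal places.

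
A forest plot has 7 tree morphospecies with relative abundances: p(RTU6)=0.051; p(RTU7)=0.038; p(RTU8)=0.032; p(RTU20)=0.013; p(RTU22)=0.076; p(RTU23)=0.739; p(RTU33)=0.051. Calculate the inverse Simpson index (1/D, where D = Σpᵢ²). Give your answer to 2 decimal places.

D = 0.051² + 0.038² + 0.032² + 0.013² + 0.076² + 0.739² + 0.051² = 0.00260 + 0.00144 + 0.00102 + 0.00017 + 0.00578 + 0.54612 + 0.00260 = 0.55974 (working shown to 5 dp, full precision carried).
So 1/D = 1.7866, i.e. 1.79 to 2 decimal places.

1.79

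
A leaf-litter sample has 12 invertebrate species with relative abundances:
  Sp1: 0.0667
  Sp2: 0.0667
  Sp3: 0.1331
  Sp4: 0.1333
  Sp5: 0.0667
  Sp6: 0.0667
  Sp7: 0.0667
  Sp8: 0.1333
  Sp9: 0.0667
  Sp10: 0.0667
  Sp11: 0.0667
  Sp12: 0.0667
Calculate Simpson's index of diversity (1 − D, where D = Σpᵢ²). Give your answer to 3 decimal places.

D = 0.0667² + 0.0667² + 0.1331² + 0.1333² + 0.0667² + 0.0667² + 0.0667² + 0.1333² + 0.0667² + 0.0667² + 0.0667² + 0.0667² = 0.00445 + 0.00445 + 0.01772 + 0.01777 + 0.00445 + 0.00445 + 0.00445 + 0.01777 + 0.00445 + 0.00445 + 0.00445 + 0.00445 = 0.09329 (working shown to 5 dp, full precision carried).
So 1 − D = 0.90671, i.e. 0.907 to 3 decimal places.

0.907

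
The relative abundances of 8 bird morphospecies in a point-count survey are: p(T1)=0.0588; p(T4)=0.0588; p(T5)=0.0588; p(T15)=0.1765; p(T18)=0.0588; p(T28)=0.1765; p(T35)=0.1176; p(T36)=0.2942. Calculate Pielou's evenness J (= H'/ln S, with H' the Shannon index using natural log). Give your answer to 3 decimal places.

0.909

H' = −Σ pᵢ ln pᵢ = −((-0.16662) + (-0.16662) + (-0.16662) + (-0.30613) + (-0.16662) + (-0.30613) + (-0.25172) + (-0.35995)) = 1.89039 (working shown to 5 dp, full precision carried).
With S = 8 species, ln S = 2.07944, so J = 1.89039/2.07944 = 0.90909, i.e. 0.909 to 3 decimal places.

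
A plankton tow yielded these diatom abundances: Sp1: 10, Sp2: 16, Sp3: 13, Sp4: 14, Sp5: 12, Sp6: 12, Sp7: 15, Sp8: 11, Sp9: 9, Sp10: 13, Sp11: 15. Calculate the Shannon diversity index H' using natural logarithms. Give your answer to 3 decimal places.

2.384

Total N = 10+16+13+14+12+12+15+11+9+13+15 = 140, so the proportions are 0.07143, 0.11429, 0.09286, 0.1, 0.08571, 0.08571, 0.10714, 0.07857, 0.06429, 0.09286, 0.10714 (working shown to 5 dp, full precision carried).
Each pᵢ ln pᵢ term: 0.07143×(-2.63906)=-0.18850, 0.11429×(-2.16905)=-0.24789, 0.09286×(-2.37669)=-0.22069, 0.1×(-2.30259)=-0.23026, 0.08571×(-2.45674)=-0.21058, 0.08571×(-2.45674)=-0.21058, 0.10714×(-2.23359)=-0.23931, 0.07857×(-2.54375)=-0.19987, 0.06429×(-2.74442)=-0.17643, 0.09286×(-2.37669)=-0.22069, 0.10714×(-2.23359)=-0.23931.
Sum = -2.38411, so H' = 2.384.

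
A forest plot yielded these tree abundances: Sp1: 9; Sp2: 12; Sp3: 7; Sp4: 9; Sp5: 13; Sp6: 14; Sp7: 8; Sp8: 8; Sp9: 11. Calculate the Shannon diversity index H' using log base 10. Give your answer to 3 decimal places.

0.943

Total N = 9+12+7+9+13+14+8+8+11 = 91, so the proportions are 0.0989, 0.13187, 0.07692, 0.0989, 0.14286, 0.15385, 0.08791, 0.08791, 0.12088 (working shown to 5 dp, full precision carried).
Each pᵢ log₁₀ pᵢ term: 0.0989×(-1.00480)=-0.09938, 0.13187×(-0.87986)=-0.11603, 0.07692×(-1.11394)=-0.08569, 0.0989×(-1.00480)=-0.09938, 0.14286×(-0.84510)=-0.12073, 0.15385×(-0.81291)=-0.12506, 0.08791×(-1.05595)=-0.09283, 0.08791×(-1.05595)=-0.09283, 0.12088×(-0.91765)=-0.11092.
Sum = -0.94284, so H' = 0.943.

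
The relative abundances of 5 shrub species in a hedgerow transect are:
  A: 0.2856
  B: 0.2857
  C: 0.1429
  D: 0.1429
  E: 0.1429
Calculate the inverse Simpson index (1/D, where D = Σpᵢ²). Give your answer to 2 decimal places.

D = 0.2856² + 0.2857² + 0.1429² + 0.1429² + 0.1429² = 0.081567 + 0.081624 + 0.020420 + 0.020420 + 0.020420 = 0.224453 (working shown to 6 dp, full precision carried).
So 1/D = 4.4553, i.e. 4.46 to 2 decimal places.

4.46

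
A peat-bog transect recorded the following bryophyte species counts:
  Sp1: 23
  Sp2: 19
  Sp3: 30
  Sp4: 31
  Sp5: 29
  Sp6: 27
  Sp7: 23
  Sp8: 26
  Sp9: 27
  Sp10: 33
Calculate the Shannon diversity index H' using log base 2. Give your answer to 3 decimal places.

3.305

Total N = 23+19+30+31+29+27+23+26+27+33 = 268, so the proportions are 0.08582, 0.0709, 0.11194, 0.11567, 0.10821, 0.10075, 0.08582, 0.09701, 0.10075, 0.12313 (working shown to 5 dp, full precision carried).
Each pᵢ log₂ pᵢ term: 0.08582×(-3.54253)=-0.30402, 0.0709×(-3.81816)=-0.27069, 0.11194×(-3.15920)=-0.35364, 0.11567×(-3.11189)=-0.35996, 0.10821×(-3.20811)=-0.34715, 0.10075×(-3.31120)=-0.33359, 0.08582×(-3.54253)=-0.30402, 0.09701×(-3.36565)=-0.32652, 0.10075×(-3.31120)=-0.33359, 0.12313×(-3.02170)=-0.37207.
Sum = -3.30526, so H' = 3.305.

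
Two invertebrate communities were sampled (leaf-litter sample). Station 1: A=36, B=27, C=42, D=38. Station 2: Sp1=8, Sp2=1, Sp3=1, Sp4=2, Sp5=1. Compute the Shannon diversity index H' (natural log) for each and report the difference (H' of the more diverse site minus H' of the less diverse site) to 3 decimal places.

Station 1: N=143, proportions 0.25175, 0.18881, 0.29371, 0.26573, giving H' = 1.37400 (working shown to 5 dp, full precision carried).
Station 2: N=13, proportions 0.61538, 0.07692, 0.07692, 0.15385, 0.07692, giving H' = 1.17865.
Difference = |1.37400 − 1.17865| = 0.19535, i.e. 0.195 to 3 decimal places.

0.195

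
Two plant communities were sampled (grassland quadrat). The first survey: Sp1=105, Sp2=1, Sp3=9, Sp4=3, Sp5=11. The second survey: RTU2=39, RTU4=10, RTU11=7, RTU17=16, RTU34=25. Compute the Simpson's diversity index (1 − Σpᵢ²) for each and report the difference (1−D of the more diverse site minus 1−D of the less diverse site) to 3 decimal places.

0.404

The first survey: N=129, proportions 0.81395, 0.00775, 0.06977, 0.02326, 0.08527, giving 1−D = 0.32474 (working shown to 5 dp, full precision carried).
The second survey: N=97, proportions 0.40206, 0.10309, 0.07216, 0.16495, 0.25773, giving 1−D = 0.72888.
Difference = |0.32474 − 0.72888| = 0.40414, i.e. 0.404 to 3 decimal places.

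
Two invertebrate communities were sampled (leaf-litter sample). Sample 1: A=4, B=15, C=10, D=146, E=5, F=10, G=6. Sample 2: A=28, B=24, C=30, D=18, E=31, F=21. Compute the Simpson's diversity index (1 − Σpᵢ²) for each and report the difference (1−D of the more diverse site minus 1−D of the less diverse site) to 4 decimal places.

Sample 1: N=196, proportions 0.020408, 0.076531, 0.05102, 0.744898, 0.02551, 0.05102, 0.030612, giving 1−D = 0.432060 (working shown to 6 dp, full precision carried).
Sample 2: N=152, proportions 0.184211, 0.157895, 0.197368, 0.118421, 0.203947, 0.138158, giving 1−D = 0.827476.
Difference = |0.432060 − 0.827476| = 0.395416, i.e. 0.3954 to 4 decimal places.

0.3954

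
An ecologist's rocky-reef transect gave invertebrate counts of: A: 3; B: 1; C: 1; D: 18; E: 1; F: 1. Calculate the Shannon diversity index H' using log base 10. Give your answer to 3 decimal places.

Total N = 3+1+1+18+1+1 = 25, so the proportions are 0.12, 0.04, 0.04, 0.72, 0.04, 0.04 (working shown to 5 dp, full precision carried).
Each pᵢ log₁₀ pᵢ term: 0.12×(-0.92082)=-0.11050, 0.04×(-1.39794)=-0.05592, 0.04×(-1.39794)=-0.05592, 0.72×(-0.14267)=-0.10272, 0.04×(-1.39794)=-0.05592, 0.04×(-1.39794)=-0.05592.
Sum = -0.43689, so H' = 0.437.

0.437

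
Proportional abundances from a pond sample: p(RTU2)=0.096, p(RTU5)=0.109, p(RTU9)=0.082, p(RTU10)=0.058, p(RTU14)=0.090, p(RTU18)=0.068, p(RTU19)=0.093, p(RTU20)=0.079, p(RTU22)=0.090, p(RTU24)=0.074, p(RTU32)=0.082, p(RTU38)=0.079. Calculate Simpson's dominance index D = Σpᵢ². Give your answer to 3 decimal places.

0.085

D = 0.096² + 0.109² + 0.082² + 0.058² + 0.09² + 0.068² + 0.093² + 0.079² + 0.09² + 0.074² + 0.082² + 0.079² = 0.00922 + 0.01188 + 0.00672 + 0.00336 + 0.00810 + 0.00462 + 0.00865 + 0.00624 + 0.00810 + 0.00548 + 0.00672 + 0.00624 = 0.08534 (working shown to 5 dp, full precision carried).
To 3 decimal places, D = 0.085.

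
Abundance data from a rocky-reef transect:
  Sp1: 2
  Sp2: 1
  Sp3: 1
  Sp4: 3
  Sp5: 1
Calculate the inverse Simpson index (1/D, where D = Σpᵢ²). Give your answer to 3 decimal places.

Total N = 2+1+1+3+1 = 8, so the proportions are 0.25, 0.125, 0.125, 0.375, 0.125 (working shown to 7 dp, full precision carried).
D = 0.25² + 0.125² + 0.125² + 0.375² + 0.125² = 0.0625000 + 0.0156250 + 0.0156250 + 0.1406250 + 0.0156250 = 0.2500000.
So 1/D = 4.00000, i.e. 4.000 to 3 decimal places.

4.000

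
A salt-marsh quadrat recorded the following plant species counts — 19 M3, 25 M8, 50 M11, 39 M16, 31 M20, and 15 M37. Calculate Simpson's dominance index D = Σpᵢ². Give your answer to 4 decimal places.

Total N = 19+25+50+39+31+15 = 179, so the proportions are 0.106145, 0.139665, 0.27933, 0.217877, 0.173184, 0.083799 (working shown to 6 dp, full precision carried).
D = 0.106145² + 0.139665² + 0.27933² + 0.217877² + 0.173184² + 0.083799² = 0.011267 + 0.019506 + 0.078025 + 0.047470 + 0.029993 + 0.007022 = 0.193284.
To 4 decimal places, D = 0.1933.

0.1933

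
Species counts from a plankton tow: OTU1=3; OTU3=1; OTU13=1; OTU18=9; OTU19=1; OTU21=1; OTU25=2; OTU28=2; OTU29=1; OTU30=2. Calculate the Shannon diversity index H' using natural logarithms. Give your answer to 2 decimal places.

1.95

Total N = 3+1+1+9+1+1+2+2+1+2 = 23, so the proportions are 0.1304, 0.0435, 0.0435, 0.3913, 0.0435, 0.0435, 0.087, 0.087, 0.0435, 0.087 (working shown to 4 dp, full precision carried).
Each pᵢ ln pᵢ term: 0.1304×(-2.0369)=-0.2657, 0.0435×(-3.1355)=-0.1363, 0.0435×(-3.1355)=-0.1363, 0.3913×(-0.9383)=-0.3671, 0.0435×(-3.1355)=-0.1363, 0.0435×(-3.1355)=-0.1363, 0.087×(-2.4423)=-0.2124, 0.087×(-2.4423)=-0.2124, 0.0435×(-3.1355)=-0.1363, 0.087×(-2.4423)=-0.2124.
Sum = -1.9516, so H' = 1.95.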